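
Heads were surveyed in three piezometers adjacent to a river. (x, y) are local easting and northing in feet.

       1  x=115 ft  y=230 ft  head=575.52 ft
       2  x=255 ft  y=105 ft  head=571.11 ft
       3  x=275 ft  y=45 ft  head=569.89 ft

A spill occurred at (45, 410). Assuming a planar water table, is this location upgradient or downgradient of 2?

upgradient

Differences from 1: to 2 (Δx, Δy, Δh) = (140, -125, -4.41); to 3 = (160, -185, -5.63).
Determinant of the coordinate differences = 140·(-185) − 160·(-125) = -5900.
∂h/∂x = [(-4.41)·(-185) − (-5.63)·(-125)] / -5900 = -0.01900
∂h/∂y = [140·(-5.63) − 160·(-4.41)] / -5900 = +0.01400
Head at (45, 410) = 575.52 + (-0.01900)·(-70) + (+0.01400)·(180) = 579.37 ft.
That is higher than the 571.11 ft at 2, so the point is upgradient.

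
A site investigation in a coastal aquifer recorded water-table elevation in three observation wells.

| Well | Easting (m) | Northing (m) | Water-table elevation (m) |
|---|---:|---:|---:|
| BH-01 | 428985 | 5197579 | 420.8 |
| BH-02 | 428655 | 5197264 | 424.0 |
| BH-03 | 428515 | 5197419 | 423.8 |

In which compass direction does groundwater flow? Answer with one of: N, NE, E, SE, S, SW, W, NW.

Taking BH-01 as reference: BH-02−BH-01 = (-330, -315, +3.2); BH-03−BH-01 = (-470, -160, +3.0).
Solve a·Δx + b·Δy = Δh: det = (-330)·(-160) − (-470)·(-315) = -95250.
∂h/∂x = [(+3.2)·(-160) − (+3.0)·(-315)] / -95250 = -0.004546
∂h/∂y = [(-330)·(+3.0) − (-470)·(+3.2)] / -95250 = -0.005396
Flow = −∇h = (+0.004546 east, +0.005396 north), which points northeast.

NE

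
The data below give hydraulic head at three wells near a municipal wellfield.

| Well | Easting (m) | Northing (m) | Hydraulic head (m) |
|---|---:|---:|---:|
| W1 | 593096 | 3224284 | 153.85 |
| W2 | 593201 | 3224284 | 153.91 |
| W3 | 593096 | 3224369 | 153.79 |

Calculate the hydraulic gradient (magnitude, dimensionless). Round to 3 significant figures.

0.000908

∂h/∂x = (153.91 − 153.85) / (593201 − 593096) = +0.0005714
∂h/∂y = (153.79 − 153.85) / (3224369 − 3224284) = -0.0007059
|∇h| = √(0.0005714² + -0.0007059²) = 0.0009082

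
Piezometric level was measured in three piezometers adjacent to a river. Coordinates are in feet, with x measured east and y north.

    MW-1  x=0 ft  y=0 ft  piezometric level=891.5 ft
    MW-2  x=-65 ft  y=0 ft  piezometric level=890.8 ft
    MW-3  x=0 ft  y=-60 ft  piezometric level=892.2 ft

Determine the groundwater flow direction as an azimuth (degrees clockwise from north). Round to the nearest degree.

317°

∂h/∂x = (890.8 − 891.5) / (-65 − 0) = +0.01077
∂h/∂y = (892.2 − 891.5) / (-60 − 0) = -0.01167
Flow direction (−∇h) has components (-0.01077 E, +0.01167 N).
Azimuth = atan2(E, N) = atan2(-0.01077, +0.01167) = 317.3° ≈ 317°.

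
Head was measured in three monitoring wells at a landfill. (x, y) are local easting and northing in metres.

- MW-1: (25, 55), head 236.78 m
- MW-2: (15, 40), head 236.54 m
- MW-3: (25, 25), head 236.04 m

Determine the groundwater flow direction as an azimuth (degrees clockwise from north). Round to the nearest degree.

Taking MW-1 as reference: MW-2−MW-1 = (-10, -15, -0.24); MW-3−MW-1 = (0, -30, -0.74).
Solve a·Δx + b·Δy = Δh: det = (-10)·(-30) − 0·(-15) = 300.
∂h/∂x = [(-0.24)·(-30) − (-0.74)·(-15)] / 300 = -0.01300
∂h/∂y = [(-10)·(-0.74) − 0·(-0.24)] / 300 = +0.02467
Flow direction (−∇h) has components (+0.01300 E, -0.02467 N).
Azimuth = atan2(E, N) = atan2(+0.01300, -0.02467) = 152.2° ≈ 152°.

152°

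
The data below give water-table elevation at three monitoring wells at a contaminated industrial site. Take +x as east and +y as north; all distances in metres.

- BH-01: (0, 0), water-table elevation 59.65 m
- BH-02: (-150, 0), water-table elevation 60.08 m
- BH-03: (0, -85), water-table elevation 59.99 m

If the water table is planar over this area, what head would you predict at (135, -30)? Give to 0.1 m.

∂h/∂x = (60.08 − 59.65) / (-150 − 0) = -0.002867
∂h/∂y = (59.99 − 59.65) / (-85 − 0) = -0.004000
h(135, -30) = 59.65 + (-0.002867)·(135) + (-0.004000)·(-30) = 59.65 -0.387 +0.120 = 59.383 m.

59.4 m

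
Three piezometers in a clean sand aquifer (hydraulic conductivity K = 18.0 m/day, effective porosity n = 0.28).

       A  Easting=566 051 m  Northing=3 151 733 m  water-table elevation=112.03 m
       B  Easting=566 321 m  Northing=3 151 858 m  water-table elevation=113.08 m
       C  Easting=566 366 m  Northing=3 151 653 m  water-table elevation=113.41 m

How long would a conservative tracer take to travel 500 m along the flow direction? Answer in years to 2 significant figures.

5.0 years

Differences from A: to B (Δx, Δy, Δh) = (270, 125, +1.05); to C = (315, -80, +1.38).
Determinant of the coordinate differences = 270·(-80) − 315·125 = -60975.
∂h/∂x = [(+1.05)·(-80) − (+1.38)·125] / -60975 = +0.004207
∂h/∂y = [270·(+1.38) − 315·(+1.05)] / -60975 = -0.0006863
|∇h| = √(0.004207² + -0.0006863²) = 0.004263
Seepage velocity v = K·i/n = 18.0 × 0.004263 / 0.28 = 0.2741 m/day.
t = 500 / 0.2741 = 1824 days = 4.99 years.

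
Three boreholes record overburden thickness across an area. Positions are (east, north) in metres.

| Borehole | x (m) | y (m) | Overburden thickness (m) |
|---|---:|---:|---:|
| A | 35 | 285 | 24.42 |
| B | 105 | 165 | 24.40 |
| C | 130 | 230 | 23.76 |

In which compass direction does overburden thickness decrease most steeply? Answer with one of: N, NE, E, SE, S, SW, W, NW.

Three-point gradient (reference A): Δ to B = (70, -120, -0.02), Δ to C = (95, -55, -0.66).
∂d/∂x = -0.01034, ∂d/∂y = -0.005868 (det = 7550).
Steepest decrease is along −∇f = (+0.01034 E, +0.005868 N) → northeast.

NE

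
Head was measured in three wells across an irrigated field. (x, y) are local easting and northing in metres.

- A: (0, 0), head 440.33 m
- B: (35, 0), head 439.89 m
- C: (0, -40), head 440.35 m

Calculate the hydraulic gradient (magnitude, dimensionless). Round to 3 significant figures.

0.0126

∂h/∂x = (439.89 − 440.33) / (35 − 0) = -0.01257
∂h/∂y = (440.35 − 440.33) / (-40 − 0) = -0.0005000
|∇h| = √(-0.01257² + -0.0005000²) = 0.01258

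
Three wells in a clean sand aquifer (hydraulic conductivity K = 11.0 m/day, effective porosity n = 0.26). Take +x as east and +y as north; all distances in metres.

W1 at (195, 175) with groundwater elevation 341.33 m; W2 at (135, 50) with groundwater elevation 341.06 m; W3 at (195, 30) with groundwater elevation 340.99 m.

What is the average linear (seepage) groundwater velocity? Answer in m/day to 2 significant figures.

0.10 m/day

Differences from W1: to W2 (Δx, Δy, Δh) = (-60, -125, -0.27); to W3 = (0, -145, -0.34).
Determinant of the coordinate differences = (-60)·(-145) − 0·(-125) = 8700.
∂h/∂x = [(-0.27)·(-145) − (-0.34)·(-125)] / 8700 = -0.0003851
∂h/∂y = [(-60)·(-0.34) − 0·(-0.27)] / 8700 = +0.002345
|∇h| = √(-0.0003851² + 0.002345²) = 0.002376
Seepage velocity v = K·i/n = 11.0 × 0.002376 / 0.26 = 0.1005 m/day.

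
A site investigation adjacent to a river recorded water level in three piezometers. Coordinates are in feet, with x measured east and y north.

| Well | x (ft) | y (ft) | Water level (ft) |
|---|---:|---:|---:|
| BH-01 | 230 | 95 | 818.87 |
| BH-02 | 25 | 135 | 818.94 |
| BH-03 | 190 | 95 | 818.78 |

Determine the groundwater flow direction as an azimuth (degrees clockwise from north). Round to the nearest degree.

190°

Three-point gradient (reference BH-01): Δ to BH-02 = (-205, 40, +0.07), Δ to BH-03 = (-40, 0, -0.09).
∂h/∂x = +0.002250, ∂h/∂y = +0.01328 (det = 1600).
Flow direction (−∇h) has components (-0.002250 E, -0.01328 N).
Azimuth = atan2(E, N) = atan2(-0.002250, -0.01328) = 189.6° ≈ 190°.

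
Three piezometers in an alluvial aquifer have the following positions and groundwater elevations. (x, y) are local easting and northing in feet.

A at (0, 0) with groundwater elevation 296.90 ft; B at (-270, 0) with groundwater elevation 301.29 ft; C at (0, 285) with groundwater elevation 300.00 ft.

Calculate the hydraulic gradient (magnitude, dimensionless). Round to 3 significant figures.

∂h/∂x = (301.29 − 296.90) / (-270 − 0) = -0.01626
∂h/∂y = (300.00 − 296.90) / (285 − 0) = +0.01088
|∇h| = √(-0.01626² + 0.01088²) = 0.01956

0.0196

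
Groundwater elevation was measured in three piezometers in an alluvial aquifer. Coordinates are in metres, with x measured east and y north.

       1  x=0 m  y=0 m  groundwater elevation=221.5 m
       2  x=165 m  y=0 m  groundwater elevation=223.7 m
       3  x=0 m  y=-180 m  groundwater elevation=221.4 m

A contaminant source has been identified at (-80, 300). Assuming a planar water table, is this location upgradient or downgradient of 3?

∂h/∂x = (223.7 − 221.5) / (165 − 0) = +0.01333
∂h/∂y = (221.4 − 221.5) / (-180 − 0) = +0.0005556
Head at (-80, 300) = 221.5 + (+0.01333)·(-80) + (+0.0005556)·(300) = 220.60 m.
That is lower than the 221.4 m at 3, so the point is downgradient.

downgradient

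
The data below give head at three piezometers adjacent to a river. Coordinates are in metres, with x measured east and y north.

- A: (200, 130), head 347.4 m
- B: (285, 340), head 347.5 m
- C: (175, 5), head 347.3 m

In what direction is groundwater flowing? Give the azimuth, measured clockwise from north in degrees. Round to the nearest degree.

125°

Differences from A: to B (Δx, Δy, Δh) = (85, 210, +0.1); to C = (-25, -125, -0.1).
Solve a·Δx + b·Δy = Δh: det = 85·(-125) − (-25)·210 = -5375.
∂h/∂x = [(+0.1)·(-125) − (-0.1)·210] / -5375 = -0.001581
∂h/∂y = [85·(-0.1) − (-25)·(+0.1)] / -5375 = +0.001116
Flow direction (−∇h) has components (+0.001581 E, -0.001116 N).
Azimuth = atan2(E, N) = atan2(+0.001581, -0.001116) = 125.2° ≈ 125°.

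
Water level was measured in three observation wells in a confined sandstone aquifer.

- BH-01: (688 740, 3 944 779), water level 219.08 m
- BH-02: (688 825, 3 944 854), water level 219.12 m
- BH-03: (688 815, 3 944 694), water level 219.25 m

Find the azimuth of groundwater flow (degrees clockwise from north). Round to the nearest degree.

305°

Three-point gradient (reference BH-01): Δ to BH-02 = (85, 75, +0.04), Δ to BH-03 = (75, -85, +0.17).
∂h/∂x = +0.001257, ∂h/∂y = -0.0008911 (det = -12850).
Flow direction (−∇h) has components (-0.001257 E, +0.0008911 N).
Azimuth = atan2(E, N) = atan2(-0.001257, +0.0008911) = 305.3° ≈ 305°.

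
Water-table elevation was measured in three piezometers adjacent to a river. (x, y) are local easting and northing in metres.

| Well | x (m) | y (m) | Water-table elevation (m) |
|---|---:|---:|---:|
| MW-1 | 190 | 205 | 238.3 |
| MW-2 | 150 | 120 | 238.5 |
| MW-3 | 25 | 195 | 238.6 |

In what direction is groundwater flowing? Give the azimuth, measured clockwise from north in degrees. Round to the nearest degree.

Taking MW-1 as reference: MW-2−MW-1 = (-40, -85, +0.2); MW-3−MW-1 = (-165, -10, +0.3).
Determinant of the coordinate differences = (-40)·(-10) − (-165)·(-85) = -13625.
∂h/∂x = [(+0.2)·(-10) − (+0.3)·(-85)] / -13625 = -0.001725
∂h/∂y = [(-40)·(+0.3) − (-165)·(+0.2)] / -13625 = -0.001541
Flow direction (−∇h) has components (+0.001725 E, +0.001541 N).
Azimuth = atan2(E, N) = atan2(+0.001725, +0.001541) = 48.2° ≈ 048°.

048°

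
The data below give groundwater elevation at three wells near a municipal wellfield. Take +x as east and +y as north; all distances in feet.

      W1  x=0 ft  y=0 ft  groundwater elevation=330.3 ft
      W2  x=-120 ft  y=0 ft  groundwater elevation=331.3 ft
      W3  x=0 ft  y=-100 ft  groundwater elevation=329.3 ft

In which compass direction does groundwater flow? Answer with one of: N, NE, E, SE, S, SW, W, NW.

SE

∂h/∂x = (331.3 − 330.3) / (-120 − 0) = -0.008333
∂h/∂y = (329.3 − 330.3) / (-100 − 0) = +0.01000
Flow = −∇h = (+0.008333 east, -0.01000 north), which points southeast.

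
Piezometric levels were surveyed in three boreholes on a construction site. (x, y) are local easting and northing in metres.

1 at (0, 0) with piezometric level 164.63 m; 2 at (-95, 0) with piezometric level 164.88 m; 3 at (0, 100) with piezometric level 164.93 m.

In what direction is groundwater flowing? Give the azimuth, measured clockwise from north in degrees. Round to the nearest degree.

139°

∂h/∂x = (164.88 − 164.63) / (-95 − 0) = -0.002632
∂h/∂y = (164.93 − 164.63) / (100 − 0) = +0.003000
Flow direction (−∇h) has components (+0.002632 E, -0.003000 N).
Azimuth = atan2(E, N) = atan2(+0.002632, -0.003000) = 138.7° ≈ 139°.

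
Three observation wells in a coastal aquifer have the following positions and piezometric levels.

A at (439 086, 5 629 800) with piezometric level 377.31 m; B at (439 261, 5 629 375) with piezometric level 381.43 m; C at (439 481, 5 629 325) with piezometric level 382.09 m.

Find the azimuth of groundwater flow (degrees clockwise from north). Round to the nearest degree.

Three-point gradient (reference A): Δ to B = (175, -425, +4.12), Δ to C = (395, -475, +4.78).
∂h/∂x = +0.0008791, ∂h/∂y = -0.009332 (det = 84750).
Flow direction (−∇h) has components (-0.0008791 E, +0.009332 N).
Azimuth = atan2(E, N) = atan2(-0.0008791, +0.009332) = 354.6° ≈ 355°.

355°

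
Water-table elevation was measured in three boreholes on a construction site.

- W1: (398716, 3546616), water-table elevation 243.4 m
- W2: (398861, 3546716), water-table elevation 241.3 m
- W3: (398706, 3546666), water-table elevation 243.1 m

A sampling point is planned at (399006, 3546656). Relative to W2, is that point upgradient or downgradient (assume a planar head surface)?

downgradient

With h = a·x + b·y + c and W1 as origin, the differences give:
  145·a + 100·b = -2.1
  (-10)·a + 50·b = -0.3
Eliminate b (×50 and ×100, subtract): 8250·a = -75.00 → a = ∂h/∂x = -0.009091
Back-substitute: b = ∂h/∂y = -0.007818.
Head at (399006, 3546656) = 243.4 + (-0.009091)·(290) + (-0.007818)·(40) = 240.45 m.
That is lower than the 241.3 m at W2, so the point is downgradient.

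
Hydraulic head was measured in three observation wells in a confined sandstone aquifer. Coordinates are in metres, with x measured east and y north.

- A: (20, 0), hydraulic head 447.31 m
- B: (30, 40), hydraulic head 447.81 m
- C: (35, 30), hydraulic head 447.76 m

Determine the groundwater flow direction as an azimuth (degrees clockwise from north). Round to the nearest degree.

225°

Three-point gradient (reference A): Δ to B = (10, 40, +0.50), Δ to C = (15, 30, +0.45).
∂h/∂x = +0.010000, ∂h/∂y = +0.01000 (det = -300).
Flow direction (−∇h) has components (-0.010000 E, -0.01000 N).
Azimuth = atan2(E, N) = atan2(-0.010000, -0.01000) = 225.0° ≈ 225°.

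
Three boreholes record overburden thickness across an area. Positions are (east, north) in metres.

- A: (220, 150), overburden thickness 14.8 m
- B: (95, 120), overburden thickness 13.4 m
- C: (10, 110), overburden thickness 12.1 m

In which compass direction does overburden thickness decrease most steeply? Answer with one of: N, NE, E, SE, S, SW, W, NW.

Three-point gradient (reference A): Δ to B = (-125, -30, -1.4), Δ to C = (-210, -40, -2.7).
∂d/∂x = +0.01923, ∂d/∂y = -0.03346 (det = -1300).
Steepest decrease is along −∇f = (-0.01923 E, +0.03346 N) → northwest.

NW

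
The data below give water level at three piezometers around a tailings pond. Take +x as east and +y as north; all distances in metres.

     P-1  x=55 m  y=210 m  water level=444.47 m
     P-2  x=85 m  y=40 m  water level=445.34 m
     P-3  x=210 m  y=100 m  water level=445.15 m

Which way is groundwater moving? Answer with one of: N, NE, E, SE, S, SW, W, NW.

Differences from P-1: to P-2 (Δx, Δy, Δh) = (30, -170, +0.87); to P-3 = (155, -110, +0.68).
Solve a·Δx + b·Δy = Δh: det = 30·(-110) − 155·(-170) = 23050.
∂h/∂x = [(+0.87)·(-110) − (+0.68)·(-170)] / 23050 = +0.0008633
∂h/∂y = [30·(+0.68) − 155·(+0.87)] / 23050 = -0.004965
Flow = −∇h = (-0.0008633 east, +0.004965 north), which points north.

N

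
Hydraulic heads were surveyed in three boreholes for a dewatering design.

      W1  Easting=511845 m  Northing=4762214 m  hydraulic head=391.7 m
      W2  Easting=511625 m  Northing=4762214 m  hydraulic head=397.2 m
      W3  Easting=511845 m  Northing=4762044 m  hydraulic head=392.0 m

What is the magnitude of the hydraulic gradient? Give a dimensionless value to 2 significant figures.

∂h/∂x = (397.2 − 391.7) / (511625 − 511845) = -0.02500
∂h/∂y = (392.0 − 391.7) / (4762044 − 4762214) = -0.001765
|∇h| = √(-0.02500² + -0.001765²) = 0.02506

0.025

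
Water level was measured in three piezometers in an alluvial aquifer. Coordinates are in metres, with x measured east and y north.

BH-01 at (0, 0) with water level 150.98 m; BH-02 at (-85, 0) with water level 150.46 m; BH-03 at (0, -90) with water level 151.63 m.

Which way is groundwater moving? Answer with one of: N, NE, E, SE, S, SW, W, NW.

∂h/∂x = (150.46 − 150.98) / (-85 − 0) = +0.006118
∂h/∂y = (151.63 − 150.98) / (-90 − 0) = -0.007222
Flow = −∇h = (-0.006118 east, +0.007222 north), which points northwest.

NW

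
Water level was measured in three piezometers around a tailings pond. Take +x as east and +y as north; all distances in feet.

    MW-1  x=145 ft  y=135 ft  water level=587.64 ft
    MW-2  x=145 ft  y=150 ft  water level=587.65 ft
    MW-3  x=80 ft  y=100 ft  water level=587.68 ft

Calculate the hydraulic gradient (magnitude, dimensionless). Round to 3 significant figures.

Differences from MW-1: to MW-2 (Δx, Δy, Δh) = (0, 15, +0.01); to MW-3 = (-65, -35, +0.04).
Solve a·Δx + b·Δy = Δh: det = 0·(-35) − (-65)·15 = 975.
∂h/∂x = [(+0.01)·(-35) − (+0.04)·15] / 975 = -0.0009744
∂h/∂y = [0·(+0.04) − (-65)·(+0.01)] / 975 = +0.0006667
|∇h| = √(-0.0009744² + 0.0006667²) = 0.001181

0.00118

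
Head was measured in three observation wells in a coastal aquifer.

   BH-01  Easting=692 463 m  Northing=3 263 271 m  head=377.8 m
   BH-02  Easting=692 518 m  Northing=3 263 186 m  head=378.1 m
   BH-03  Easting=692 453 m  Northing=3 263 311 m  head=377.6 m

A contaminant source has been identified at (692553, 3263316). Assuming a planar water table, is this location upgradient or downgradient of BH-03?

Differences from BH-01: to BH-02 (Δx, Δy, Δh) = (55, -85, +0.3); to BH-03 = (-10, 40, -0.2).
Determinant of the coordinate differences = 55·40 − (-10)·(-85) = 1350.
∂h/∂x = [(+0.3)·40 − (-0.2)·(-85)] / 1350 = -0.003704
∂h/∂y = [55·(-0.2) − (-10)·(+0.3)] / 1350 = -0.005926
Head at (692553, 3263316) = 377.8 + (-0.003704)·(90) + (-0.005926)·(45) = 377.20 m.
That is lower than the 377.6 m at BH-03, so the point is downgradient.

downgradient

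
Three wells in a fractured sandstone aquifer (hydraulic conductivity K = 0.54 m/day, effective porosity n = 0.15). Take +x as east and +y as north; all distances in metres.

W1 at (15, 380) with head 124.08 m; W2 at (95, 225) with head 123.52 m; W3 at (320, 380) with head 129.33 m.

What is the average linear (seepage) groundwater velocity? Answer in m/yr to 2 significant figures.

With h = a·x + b·y + c and W1 as origin, the differences give:
  80·a + (-155)·b = -0.56
  305·a + 0·b = +5.25
Eliminate b (×0 and ×(-155), subtract): 47275·a = 813.750 → a = ∂h/∂x = +0.01721
Back-substitute: b = ∂h/∂y = +0.01250.
|∇h| = √(0.01721² + 0.01250²) = 0.02127
Seepage velocity v = K·i/n = 0.54 × 0.02127 / 0.15 = 0.07657 m/day = 27.97 m/yr.

28 m/yr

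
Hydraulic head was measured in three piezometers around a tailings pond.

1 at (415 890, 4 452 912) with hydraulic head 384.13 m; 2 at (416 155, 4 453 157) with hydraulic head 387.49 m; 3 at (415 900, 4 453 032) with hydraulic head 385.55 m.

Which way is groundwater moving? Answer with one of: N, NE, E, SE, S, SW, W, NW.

With h = a·x + b·y + c and 1 as origin, the differences give:
  265·a + 245·b = +3.36
  10·a + 120·b = +1.42
Eliminate b (×120 and ×245, subtract): 29350·a = 55.300 → a = ∂h/∂x = +0.001884
Back-substitute: b = ∂h/∂y = +0.01168.
Flow = −∇h = (-0.001884 east, -0.01168 north), which points south.

S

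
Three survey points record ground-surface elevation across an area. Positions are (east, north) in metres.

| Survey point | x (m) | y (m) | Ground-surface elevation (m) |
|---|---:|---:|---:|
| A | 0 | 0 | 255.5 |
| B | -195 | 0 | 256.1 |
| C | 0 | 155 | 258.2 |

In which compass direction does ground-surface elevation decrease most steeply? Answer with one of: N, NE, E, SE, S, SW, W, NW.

∂z/∂x = (256.1 − 255.5) / (-195 − 0) = -0.003077
∂z/∂y = (258.2 − 255.5) / (155 − 0) = +0.01742
Steepest decrease is along −∇f = (+0.003077 E, -0.01742 N) → south.

S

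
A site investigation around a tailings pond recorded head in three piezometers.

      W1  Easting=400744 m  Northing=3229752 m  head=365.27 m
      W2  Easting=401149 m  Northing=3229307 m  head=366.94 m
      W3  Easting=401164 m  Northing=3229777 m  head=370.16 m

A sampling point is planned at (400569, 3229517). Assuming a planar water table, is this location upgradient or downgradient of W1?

Taking W1 as reference: W2−W1 = (405, -445, +1.67); W3−W1 = (420, 25, +4.89).
Solve a·Δx + b·Δy = Δh: det = 405·25 − 420·(-445) = 197025.
∂h/∂x = [(+1.67)·25 − (+4.89)·(-445)] / 197025 = +0.01126
∂h/∂y = [405·(+4.89) − 420·(+1.67)] / 197025 = +0.006492
Head at (400569, 3229517) = 365.27 + (+0.01126)·(-175) + (+0.006492)·(-235) = 361.77 m.
That is lower than the 365.27 m at W1, so the point is downgradient.

downgradient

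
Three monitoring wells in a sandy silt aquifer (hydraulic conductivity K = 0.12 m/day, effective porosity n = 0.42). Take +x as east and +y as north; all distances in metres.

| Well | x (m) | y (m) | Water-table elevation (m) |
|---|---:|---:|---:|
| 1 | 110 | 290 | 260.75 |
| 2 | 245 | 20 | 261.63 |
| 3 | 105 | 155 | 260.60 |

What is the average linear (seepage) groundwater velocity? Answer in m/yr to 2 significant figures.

Three-point gradient (reference 1): Δ to 2 = (135, -270, +0.88), Δ to 3 = (-5, -135, -0.15).
∂h/∂x = +0.008138, ∂h/∂y = +0.0008097 (det = -19575).
|∇h| = √(0.008138² + 0.0008097²) = 0.008178
Seepage velocity v = K·i/n = 0.12 × 0.008178 / 0.42 = 0.002337 m/day = 0.8536 m/yr.

0.85 m/yr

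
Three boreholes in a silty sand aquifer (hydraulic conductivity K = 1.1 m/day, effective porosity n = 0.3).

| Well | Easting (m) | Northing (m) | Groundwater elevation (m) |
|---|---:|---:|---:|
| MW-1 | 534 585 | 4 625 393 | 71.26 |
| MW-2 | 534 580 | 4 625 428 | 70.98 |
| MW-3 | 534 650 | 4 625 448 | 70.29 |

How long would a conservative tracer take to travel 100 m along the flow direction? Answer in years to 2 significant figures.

Differences from MW-1: to MW-2 (Δx, Δy, Δh) = (-5, 35, -0.28); to MW-3 = (65, 55, -0.97).
Solve a·Δx + b·Δy = Δh: det = (-5)·55 − 65·35 = -2550.
∂h/∂x = [(-0.28)·55 − (-0.97)·35] / -2550 = -0.007275
∂h/∂y = [(-5)·(-0.97) − 65·(-0.28)] / -2550 = -0.009039
|∇h| = √(-0.007275² + -0.009039²) = 0.0116
Seepage velocity v = K·i/n = 1.1 × 0.0116 / 0.3 = 0.04253 m/day.
t = 100 / 0.04253 = 2351 days = 6.44 years.

6.4 years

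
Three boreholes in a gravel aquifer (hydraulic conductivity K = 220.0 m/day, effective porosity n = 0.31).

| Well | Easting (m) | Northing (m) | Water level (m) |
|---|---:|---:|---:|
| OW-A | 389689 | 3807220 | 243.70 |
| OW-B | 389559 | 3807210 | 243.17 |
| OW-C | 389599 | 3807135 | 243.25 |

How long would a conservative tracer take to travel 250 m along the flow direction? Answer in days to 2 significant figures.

With h = a·x + b·y + c and OW-A as origin, the differences give:
  (-130)·a + (-10)·b = -0.53
  (-90)·a + (-85)·b = -0.45
Eliminate b (×(-85) and ×(-10), subtract): 10150·a = 40.550 → a = ∂h/∂x = +0.003995
Back-substitute: b = ∂h/∂y = +0.001064.
|∇h| = √(0.003995² + 0.001064²) = 0.004134
Seepage velocity v = K·i/n = 220.0 × 0.004134 / 0.31 = 2.934 m/day.
t = 250 / 2.934 = 85.21 days.

85 days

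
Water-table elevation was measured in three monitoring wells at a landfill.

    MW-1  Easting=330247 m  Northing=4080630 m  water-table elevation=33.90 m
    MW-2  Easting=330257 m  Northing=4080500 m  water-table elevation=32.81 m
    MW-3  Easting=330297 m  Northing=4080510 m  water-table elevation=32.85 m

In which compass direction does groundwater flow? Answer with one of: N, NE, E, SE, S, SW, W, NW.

With h = a·x + b·y + c and MW-1 as origin, the differences give:
  10·a + (-130)·b = -1.09
  50·a + (-120)·b = -1.05
Eliminate b (×(-120) and ×(-130), subtract): 5300·a = -5.700 → a = ∂h/∂x = -0.001075
Back-substitute: b = ∂h/∂y = +0.008302.
Flow = −∇h = (+0.001075 east, -0.008302 north), which points south.

S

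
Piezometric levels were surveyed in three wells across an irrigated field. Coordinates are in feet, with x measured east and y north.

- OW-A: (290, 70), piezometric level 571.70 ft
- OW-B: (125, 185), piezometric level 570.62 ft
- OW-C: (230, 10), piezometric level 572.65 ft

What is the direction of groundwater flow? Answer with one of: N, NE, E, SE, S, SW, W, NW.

Taking OW-A as reference: OW-B−OW-A = (-165, 115, -1.08); OW-C−OW-A = (-60, -60, +0.95).
Determinant of the coordinate differences = (-165)·(-60) − (-60)·115 = 16800.
∂h/∂x = [(-1.08)·(-60) − (+0.95)·115] / 16800 = -0.002646
∂h/∂y = [(-165)·(+0.95) − (-60)·(-1.08)] / 16800 = -0.01319
Flow = −∇h = (+0.002646 east, +0.01319 north), which points north.

N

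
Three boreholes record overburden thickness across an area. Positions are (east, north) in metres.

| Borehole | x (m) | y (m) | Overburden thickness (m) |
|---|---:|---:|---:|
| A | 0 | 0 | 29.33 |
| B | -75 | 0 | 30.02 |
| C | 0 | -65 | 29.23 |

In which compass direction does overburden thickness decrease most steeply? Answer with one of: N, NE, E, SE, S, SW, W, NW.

E

∂d/∂x = (30.02 − 29.33) / (-75 − 0) = -0.009200
∂d/∂y = (29.23 − 29.33) / (-65 − 0) = +0.001538
Steepest decrease is along −∇f = (+0.009200 E, -0.001538 N) → east.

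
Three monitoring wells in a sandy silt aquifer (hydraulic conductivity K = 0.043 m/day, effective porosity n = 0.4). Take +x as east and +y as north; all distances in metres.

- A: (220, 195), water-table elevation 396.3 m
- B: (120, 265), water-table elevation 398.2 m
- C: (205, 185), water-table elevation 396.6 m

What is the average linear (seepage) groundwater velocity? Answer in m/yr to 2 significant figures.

Differences from A: to B (Δx, Δy, Δh) = (-100, 70, +1.9); to C = (-15, -10, +0.3).
Solve a·Δx + b·Δy = Δh: det = (-100)·(-10) − (-15)·70 = 2050.
∂h/∂x = [(+1.9)·(-10) − (+0.3)·70] / 2050 = -0.01951
∂h/∂y = [(-100)·(+0.3) − (-15)·(+1.9)] / 2050 = -0.0007317
|∇h| = √(-0.01951² + -0.0007317²) = 0.01952
Seepage velocity v = K·i/n = 0.043 × 0.01952 / 0.4 = 0.002098 m/day = 0.7663 m/yr.

0.77 m/yr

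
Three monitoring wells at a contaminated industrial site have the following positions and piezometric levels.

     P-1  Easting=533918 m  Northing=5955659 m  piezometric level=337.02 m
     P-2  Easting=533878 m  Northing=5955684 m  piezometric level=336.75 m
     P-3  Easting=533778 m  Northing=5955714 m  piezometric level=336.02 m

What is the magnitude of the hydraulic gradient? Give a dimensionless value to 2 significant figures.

0.0080

With h = a·x + b·y + c and P-1 as origin, the differences give:
  (-40)·a + 25·b = -0.27
  (-140)·a + 55·b = -1.00
Eliminate b (×55 and ×25, subtract): 1300·a = 10.150 → a = ∂h/∂x = +0.007808
Back-substitute: b = ∂h/∂y = +0.001692.
|∇h| = √(0.007808² + 0.001692²) = 0.007989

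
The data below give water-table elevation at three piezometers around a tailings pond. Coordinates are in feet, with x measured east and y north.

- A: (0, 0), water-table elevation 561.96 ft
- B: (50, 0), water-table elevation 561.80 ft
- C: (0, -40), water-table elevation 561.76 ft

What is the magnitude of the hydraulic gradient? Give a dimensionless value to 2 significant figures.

∂h/∂x = (561.80 − 561.96) / (50 − 0) = -0.003200
∂h/∂y = (561.76 − 561.96) / (-40 − 0) = +0.005000
|∇h| = √(-0.003200² + 0.005000²) = 0.005936

0.0059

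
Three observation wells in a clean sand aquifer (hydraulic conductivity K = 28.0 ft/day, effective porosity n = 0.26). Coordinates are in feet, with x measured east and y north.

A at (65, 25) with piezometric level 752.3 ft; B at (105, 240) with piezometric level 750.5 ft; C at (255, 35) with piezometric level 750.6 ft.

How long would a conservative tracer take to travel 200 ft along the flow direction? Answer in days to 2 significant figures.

170 days

Differences from A: to B (Δx, Δy, Δh) = (40, 215, -1.8); to C = (190, 10, -1.7).
Solve a·Δx + b·Δy = Δh: det = 40·10 − 190·215 = -40450.
∂h/∂x = [(-1.8)·10 − (-1.7)·215] / -40450 = -0.008591
∂h/∂y = [40·(-1.7) − 190·(-1.8)] / -40450 = -0.006774
|∇h| = √(-0.008591² + -0.006774²) = 0.01094
Seepage velocity v = K·i/n = 28.0 × 0.01094 / 0.26 = 1.178 ft/day.
t = 200 / 1.178 = 169.8 days.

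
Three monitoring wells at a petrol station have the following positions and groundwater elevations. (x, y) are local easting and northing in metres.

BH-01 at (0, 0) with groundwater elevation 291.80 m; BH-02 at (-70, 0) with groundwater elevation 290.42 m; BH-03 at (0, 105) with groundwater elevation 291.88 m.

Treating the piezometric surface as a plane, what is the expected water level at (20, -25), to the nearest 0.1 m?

∂h/∂x = (290.42 − 291.80) / (-70 − 0) = +0.01971
∂h/∂y = (291.88 − 291.80) / (105 − 0) = +0.0007619
h(20, -25) = 291.80 + (+0.01971)·(20) + (+0.0007619)·(-25) = 291.80 +0.394 -0.019 = 292.175 m.

292.2 m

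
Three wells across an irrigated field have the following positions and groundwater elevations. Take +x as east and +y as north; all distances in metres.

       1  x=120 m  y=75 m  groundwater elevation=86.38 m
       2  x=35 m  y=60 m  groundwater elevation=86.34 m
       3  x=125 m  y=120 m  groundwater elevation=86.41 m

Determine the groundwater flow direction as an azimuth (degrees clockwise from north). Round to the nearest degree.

With h = a·x + b·y + c and 1 as origin, the differences give:
  (-85)·a + (-15)·b = -0.04
  5·a + 45·b = +0.03
Eliminate b (×45 and ×(-15), subtract): -3750·a = -1.350 → a = ∂h/∂x = +0.0003600
Back-substitute: b = ∂h/∂y = +0.0006267.
Flow direction (−∇h) has components (-0.0003600 E, -0.0006267 N).
Azimuth = atan2(E, N) = atan2(-0.0003600, -0.0006267) = 209.9° ≈ 210°.

210°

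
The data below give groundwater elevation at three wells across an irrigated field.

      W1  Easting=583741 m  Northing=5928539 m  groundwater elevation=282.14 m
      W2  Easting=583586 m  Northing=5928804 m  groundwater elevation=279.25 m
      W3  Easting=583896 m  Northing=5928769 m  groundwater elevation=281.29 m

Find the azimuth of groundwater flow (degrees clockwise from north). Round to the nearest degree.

323°

Differences from W1: to W2 (Δx, Δy, Δh) = (-155, 265, -2.89); to W3 = (155, 230, -0.85).
Determinant of the coordinate differences = (-155)·230 − 155·265 = -76725.
∂h/∂x = [(-2.89)·230 − (-0.85)·265] / -76725 = +0.005728
∂h/∂y = [(-155)·(-0.85) − 155·(-2.89)] / -76725 = -0.007556
Flow direction (−∇h) has components (-0.005728 E, +0.007556 N).
Azimuth = atan2(E, N) = atan2(-0.005728, +0.007556) = 322.8° ≈ 323°.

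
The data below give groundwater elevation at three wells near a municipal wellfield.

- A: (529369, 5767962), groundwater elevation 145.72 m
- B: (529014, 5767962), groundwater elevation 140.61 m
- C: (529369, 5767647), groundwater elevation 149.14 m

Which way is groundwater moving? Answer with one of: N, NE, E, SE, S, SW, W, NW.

NW

∂h/∂x = (140.61 − 145.72) / (529014 − 529369) = +0.01439
∂h/∂y = (149.14 − 145.72) / (5767647 − 5767962) = -0.01086
Flow = −∇h = (-0.01439 east, +0.01086 north), which points northwest.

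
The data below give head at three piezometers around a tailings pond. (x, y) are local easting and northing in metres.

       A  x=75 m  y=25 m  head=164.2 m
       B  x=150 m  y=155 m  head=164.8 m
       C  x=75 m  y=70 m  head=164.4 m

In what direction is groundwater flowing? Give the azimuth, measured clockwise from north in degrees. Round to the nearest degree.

Taking A as reference: B−A = (75, 130, +0.6); C−A = (0, 45, +0.2).
Solve a·Δx + b·Δy = Δh: det = 75·45 − 0·130 = 3375.
∂h/∂x = [(+0.6)·45 − (+0.2)·130] / 3375 = +0.0002963
∂h/∂y = [75·(+0.2) − 0·(+0.6)] / 3375 = +0.004444
Flow direction (−∇h) has components (-0.0002963 E, -0.004444 N).
Azimuth = atan2(E, N) = atan2(-0.0002963, -0.004444) = 183.8° ≈ 184°.

184°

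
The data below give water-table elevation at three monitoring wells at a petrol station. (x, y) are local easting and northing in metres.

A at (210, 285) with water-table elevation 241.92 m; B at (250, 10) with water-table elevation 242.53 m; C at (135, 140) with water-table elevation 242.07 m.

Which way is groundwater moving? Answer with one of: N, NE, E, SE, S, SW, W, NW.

NW

Three-point gradient (reference A): Δ to B = (40, -275, +0.61), Δ to C = (-75, -145, +0.15).
∂h/∂x = +0.001786, ∂h/∂y = -0.001958 (det = -26425).
Flow = −∇h = (-0.001786 east, +0.001958 north), which points northwest.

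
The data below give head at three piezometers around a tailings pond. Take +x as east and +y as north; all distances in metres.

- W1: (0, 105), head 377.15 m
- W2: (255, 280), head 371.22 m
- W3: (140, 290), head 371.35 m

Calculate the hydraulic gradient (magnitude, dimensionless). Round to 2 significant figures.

With h = a·x + b·y + c and W1 as origin, the differences give:
  255·a + 175·b = -5.93
  140·a + 185·b = -5.80
Eliminate b (×185 and ×175, subtract): 22675·a = -82.050 → a = ∂h/∂x = -0.003619
Back-substitute: b = ∂h/∂y = -0.02861.
|∇h| = √(-0.003619² + -0.02861²) = 0.02884

0.029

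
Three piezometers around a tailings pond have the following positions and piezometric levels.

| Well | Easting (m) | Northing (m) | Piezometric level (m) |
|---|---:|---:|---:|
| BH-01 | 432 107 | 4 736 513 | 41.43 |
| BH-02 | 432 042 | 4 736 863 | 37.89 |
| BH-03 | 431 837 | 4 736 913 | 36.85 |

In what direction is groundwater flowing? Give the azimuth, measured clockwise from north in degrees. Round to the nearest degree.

Differences from BH-01: to BH-02 (Δx, Δy, Δh) = (-65, 350, -3.54); to BH-03 = (-270, 400, -4.58).
Determinant of the coordinate differences = (-65)·400 − (-270)·350 = 68500.
∂h/∂x = [(-3.54)·400 − (-4.58)·350] / 68500 = +0.002730
∂h/∂y = [(-65)·(-4.58) − (-270)·(-3.54)] / 68500 = -0.009607
Flow direction (−∇h) has components (-0.002730 E, +0.009607 N).
Azimuth = atan2(E, N) = atan2(-0.002730, +0.009607) = 344.1° ≈ 344°.

344°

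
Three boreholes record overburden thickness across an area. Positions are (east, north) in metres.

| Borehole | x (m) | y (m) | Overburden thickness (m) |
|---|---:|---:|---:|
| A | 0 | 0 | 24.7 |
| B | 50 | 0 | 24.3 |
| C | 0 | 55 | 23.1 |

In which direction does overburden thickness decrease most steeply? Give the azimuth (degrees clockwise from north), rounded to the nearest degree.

015°

∂d/∂x = (24.3 − 24.7) / (50 − 0) = -0.008000
∂d/∂y = (23.1 − 24.7) / (55 − 0) = -0.02909
Steepest decrease is along −∇f: components (+0.008000 E, +0.02909 N).
Azimuth = atan2(+0.008000, +0.02909) = 15.4° ≈ 015°.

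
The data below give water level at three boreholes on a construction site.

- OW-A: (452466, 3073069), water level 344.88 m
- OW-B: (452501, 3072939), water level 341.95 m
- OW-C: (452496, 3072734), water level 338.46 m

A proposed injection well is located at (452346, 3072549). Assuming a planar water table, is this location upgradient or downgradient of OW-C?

downgradient

Differences from OW-A: to OW-B (Δx, Δy, Δh) = (35, -130, -2.93); to OW-C = (30, -335, -6.42).
Determinant of the coordinate differences = 35·(-335) − 30·(-130) = -7825.
∂h/∂x = [(-2.93)·(-335) − (-6.42)·(-130)] / -7825 = -0.01878
∂h/∂y = [35·(-6.42) − 30·(-2.93)] / -7825 = +0.01748
Head at (452346, 3072549) = 344.88 + (-0.01878)·(-120) + (+0.01748)·(-520) = 338.04 m.
That is lower than the 338.46 m at OW-C, so the point is downgradient.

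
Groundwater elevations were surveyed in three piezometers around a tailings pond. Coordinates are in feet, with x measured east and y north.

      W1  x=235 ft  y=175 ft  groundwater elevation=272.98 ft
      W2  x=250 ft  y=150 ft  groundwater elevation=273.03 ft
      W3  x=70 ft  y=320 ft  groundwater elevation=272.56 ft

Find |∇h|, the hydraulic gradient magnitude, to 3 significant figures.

0.00194

Differences from W1: to W2 (Δx, Δy, Δh) = (15, -25, +0.05); to W3 = (-165, 145, -0.42).
Solve a·Δx + b·Δy = Δh: det = 15·145 − (-165)·(-25) = -1950.
∂h/∂x = [(+0.05)·145 − (-0.42)·(-25)] / -1950 = +0.001667
∂h/∂y = [15·(-0.42) − (-165)·(+0.05)] / -1950 = -0.0010000
|∇h| = √(0.001667² + -0.0010000²) = 0.001944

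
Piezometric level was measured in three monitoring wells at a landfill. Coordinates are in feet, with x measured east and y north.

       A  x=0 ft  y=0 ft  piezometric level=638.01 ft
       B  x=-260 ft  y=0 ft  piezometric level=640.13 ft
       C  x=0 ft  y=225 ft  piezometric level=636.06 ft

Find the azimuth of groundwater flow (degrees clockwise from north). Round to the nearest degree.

043°

∂h/∂x = (640.13 − 638.01) / (-260 − 0) = -0.008154
∂h/∂y = (636.06 − 638.01) / (225 − 0) = -0.008667
Flow direction (−∇h) has components (+0.008154 E, +0.008667 N).
Azimuth = atan2(E, N) = atan2(+0.008154, +0.008667) = 43.3° ≈ 043°.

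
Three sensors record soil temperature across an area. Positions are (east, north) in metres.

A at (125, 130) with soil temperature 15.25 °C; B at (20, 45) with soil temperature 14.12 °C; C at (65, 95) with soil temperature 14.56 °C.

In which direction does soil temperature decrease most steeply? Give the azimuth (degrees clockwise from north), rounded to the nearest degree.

284°

Differences from A: to B (Δx, Δy, Δh) = (-105, -85, -1.13); to C = (-60, -35, -0.69).
Determinant of the coordinate differences = (-105)·(-35) − (-60)·(-85) = -1425.
∂T/∂x = [(-1.13)·(-35) − (-0.69)·(-85)] / -1425 = +0.01340
∂T/∂y = [(-105)·(-0.69) − (-60)·(-1.13)] / -1425 = -0.003263
Steepest decrease is along −∇f: components (-0.01340 E, +0.003263 N).
Azimuth = atan2(-0.01340, +0.003263) = 283.7° ≈ 284°.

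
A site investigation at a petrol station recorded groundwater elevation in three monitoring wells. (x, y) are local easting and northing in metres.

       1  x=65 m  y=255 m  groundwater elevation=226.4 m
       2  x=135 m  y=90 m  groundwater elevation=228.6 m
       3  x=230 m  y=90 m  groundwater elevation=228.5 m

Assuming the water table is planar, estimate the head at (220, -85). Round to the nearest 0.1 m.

Differences from 1: to 2 (Δx, Δy, Δh) = (70, -165, +2.2); to 3 = (165, -165, +2.1).
Solve a·Δx + b·Δy = Δh: det = 70·(-165) − 165·(-165) = 15675.
∂h/∂x = [(+2.2)·(-165) − (+2.1)·(-165)] / 15675 = -0.001053
∂h/∂y = [70·(+2.1) − 165·(+2.2)] / 15675 = -0.01378
h(220, -85) = 226.4 + (-0.001053)·(155) + (-0.01378)·(-340) = 226.4 -0.163 +4.685 = 230.922 m.

230.9 m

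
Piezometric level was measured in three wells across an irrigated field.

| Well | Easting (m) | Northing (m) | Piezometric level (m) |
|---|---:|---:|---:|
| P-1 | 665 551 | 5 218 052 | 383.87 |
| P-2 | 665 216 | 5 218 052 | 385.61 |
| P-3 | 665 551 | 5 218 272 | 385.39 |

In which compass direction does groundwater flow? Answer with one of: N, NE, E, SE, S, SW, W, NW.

SE

∂h/∂x = (385.61 − 383.87) / (665216 − 665551) = -0.005194
∂h/∂y = (385.39 − 383.87) / (5218272 − 5218052) = +0.006909
Flow = −∇h = (+0.005194 east, -0.006909 north), which points southeast.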